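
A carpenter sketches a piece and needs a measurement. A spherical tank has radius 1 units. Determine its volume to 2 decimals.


Shape: sphere
Radius r = 1 units
Formula: V = (4/3) * pi * r^3
r^3 = 1
(4/3) * 1 = 1.333333
V = 1.333333 * pi
V = 4.19
4.19 units^3


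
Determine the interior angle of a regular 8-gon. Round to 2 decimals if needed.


Shape: regular octagon (8 sides)
Formula: interior angle = (n - 2) * 180 / n
(n - 2) = 6
(n - 2) * 180 = 1080
angle = 1080 / 8
angle = 135
135 degrees


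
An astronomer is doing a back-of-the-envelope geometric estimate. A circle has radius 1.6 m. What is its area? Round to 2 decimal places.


Shape: circle
Radius r = 1.6 m
Formula: A = pi * r^2
r^2 = 1.6^2 = 2.56
A = pi * 2.56
A = 8.04
8.04 m^2


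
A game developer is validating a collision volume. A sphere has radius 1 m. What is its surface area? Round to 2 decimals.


Shape: sphere
Radius r = 1 m
Formula: SA = 4 * pi * r^2
r^2 = 1
SA = 4 * pi * 1
SA = 4 * pi
SA = 12.57
12.57 m^2


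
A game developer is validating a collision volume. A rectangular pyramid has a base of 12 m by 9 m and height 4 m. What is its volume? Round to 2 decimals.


Shape: rectangular pyramid
Base: 12 m x 9 m, Height h = 4 m
Formula: V = (1/3) * base_area * h
base_area = 12 * 9 = 108
base_area * h = 108 * 4 = 432
V = 432 / 3
V = 144
144 m^3


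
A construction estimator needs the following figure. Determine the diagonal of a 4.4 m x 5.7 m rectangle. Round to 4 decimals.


Shape: rectangle (diagonal via Pythagoras)
Sides: 4.4 m and 5.7 m
Formula: d = sqrt(l^2 + w^2)
l^2 = 19.36, w^2 = 32.49
l^2 + w^2 = 51.85
d = sqrt(51.85)
d = 7.2007
7.2007 m


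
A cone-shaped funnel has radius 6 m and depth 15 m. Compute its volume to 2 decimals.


Shape: cone
Radius r = 6 m, Height h = 15 m
Formula: V = (1/3) * pi * r^2 * h
r^2 = 36
pi * r^2 * h = pi * 36 * 15 = 540 * pi
V = 540 * pi / 3
V = 565.49
565.49 m^3


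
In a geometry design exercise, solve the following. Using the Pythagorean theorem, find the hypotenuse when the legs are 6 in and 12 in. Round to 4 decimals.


Shape: right triangle
Legs a = 6 in, b = 12 in
Formula: c = sqrt(a^2 + b^2)
a^2 = 36, b^2 = 144
a^2 + b^2 = 180
c = sqrt(180)
c = 13.4164
13.4164 in


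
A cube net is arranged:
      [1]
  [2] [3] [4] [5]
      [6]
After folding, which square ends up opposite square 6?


Net: cross layout. Take square 3 as the base (bottom).
Fold the four squares in the horizontal row up around 3: 2 -> left, 4 -> right, 5 wraps to the top.
Fold 1 and 6 up from 3: 1 -> back, 6 -> front.
Opposite pairs are therefore: (1, 6), (2, 4), (3, 5).
Face 6 is opposite face 1.
face 1


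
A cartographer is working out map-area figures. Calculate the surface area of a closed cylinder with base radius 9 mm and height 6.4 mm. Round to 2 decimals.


Shape: closed cylinder
Radius r = 9 mm, Height h = 6.4 mm
Formula: SA = 2*pi*r^2 + 2*pi*r*h = 2*pi*r*(r + h)
r + h = 15.4
2 * r * (r + h) = 2 * 9 * 15.4 = 277.2
SA = 277.2 * pi
SA = 870.85
870.85 mm^2


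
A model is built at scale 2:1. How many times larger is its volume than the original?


Linear scale factor k = 2
Rule: under a linear scaling by k, volumes scale by k^3.
k^3 = 2 * 2 * 2
k^3 = 4 * 2
k^3 = 8
Volume scales by a factor of 8.
8 (dimensionless)


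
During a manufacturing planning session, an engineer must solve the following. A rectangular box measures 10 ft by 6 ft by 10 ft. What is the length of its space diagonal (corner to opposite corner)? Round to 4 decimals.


Shape: rectangular box (space diagonal)
l = 10 ft, w = 6 ft, h = 10 ft
Visualize: the diagonal of the base, then a right triangle with that diagonal and the height.
Formula: d = sqrt(l^2 + w^2 + h^2)
l^2 + w^2 + h^2 = 100 + 36 + 100 = 236
d = sqrt(236)
d = 15.3623
15.3623 ft


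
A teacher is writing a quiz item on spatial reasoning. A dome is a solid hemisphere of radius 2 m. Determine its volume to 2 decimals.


Shape: hemisphere (half of a sphere)
Radius r = 2 m
Formula: V = (1/2) * (4/3) * pi * r^3 = (2/3) * pi * r^3
r^3 = 8
(2/3) * 8 = 5.333333
V = 5.333333 * pi
V = 16.76
16.76 m^3


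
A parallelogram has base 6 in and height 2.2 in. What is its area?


Shape: parallelogram
Base b = 6 in, Height h = 2.2 in
Formula: A = b * h
A = 6 * 2.2
A = 13.2
13.2 in^2


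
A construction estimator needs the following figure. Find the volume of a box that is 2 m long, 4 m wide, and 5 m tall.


Shape: rectangular prism
l = 2 m, w = 4 m, h = 5 m
Formula: V = l * w * h
V = 2 * 4 * 5
V = 8 * 5
V = 40
40 m^3


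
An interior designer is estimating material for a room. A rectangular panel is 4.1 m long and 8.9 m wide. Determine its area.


Shape: rectangle
Length l = 4.1 m, Width w = 8.9 m
Formula: A = l * w
A = 4.1 * 8.9
A = 36.49
36.49 m^2


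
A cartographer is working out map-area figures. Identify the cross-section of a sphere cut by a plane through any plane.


Solid: sphere
Cutting plane: through any plane
Visualize the intersection of the plane with the solid's surface.
The boundary of the cut region is a circle.
circle


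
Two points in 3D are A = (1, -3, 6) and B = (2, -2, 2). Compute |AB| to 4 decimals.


3D distance between two points
P1 = (1, -3, 6), P2 = (2, -2, 2)
Formula: d = sqrt((x2-x1)^2 + (y2-y1)^2 + (z2-z1)^2)
dx = 2 - 1 = 1
dy = -2 - -3 = 1
dz = 2 - 6 = -4
dx^2 + dy^2 + dz^2 = 1 + 1 + 16 = 18
d = sqrt(18)
d = 4.2426
4.2426 units


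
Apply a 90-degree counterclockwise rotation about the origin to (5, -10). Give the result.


Transformation: rotation about the origin
Original point: (5, -10)
Rule for 90 deg counterclockwise: (x, y) -> (-y, x)
Apply: (5, -10) -> (10, 5)
(10, 5)


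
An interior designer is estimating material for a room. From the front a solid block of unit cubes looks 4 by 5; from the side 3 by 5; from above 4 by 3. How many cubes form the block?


Orthographic views of a solid rectangular block:
Front view 4 x 5 -> length = 4, height = 5
Side view 3 x 5 -> width = 3, height = 5 (consistent)
Top view 4 x 3 -> confirms length = 4, width = 3
The block is 4 x 3 x 5.
Total unit cubes = 4 * 3 * 5 = 60
60 unit cubes


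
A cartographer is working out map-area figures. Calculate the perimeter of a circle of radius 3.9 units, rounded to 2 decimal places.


Shape: circle
Radius r = 3.9 units
Formula: C = 2 * pi * r
C = 2 * pi * 3.9
C = 7.8 * pi
C = 24.5
24.5 units


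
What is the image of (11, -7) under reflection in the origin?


Transformation: reflection
Original point: (11, -7)
Rule for reflection through the origin: (x, y) -> (-x, -y)
Apply: (11, -7) -> (-11, 7)
(-11, 7)


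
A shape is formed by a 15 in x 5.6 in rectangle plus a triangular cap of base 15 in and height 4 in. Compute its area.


Composite shape: rectangle + triangle
Rectangle area = 15 * 5.6 = 84
Triangle area = 0.5 * 15 * 4 = 30
Total = 84 + 30
Total = 114
114 in^2


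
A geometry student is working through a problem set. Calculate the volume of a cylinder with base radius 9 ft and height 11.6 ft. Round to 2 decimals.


Shape: cylinder
Radius r = 9 ft, Height h = 11.6 ft
Formula: V = pi * r^2 * h
r^2 = 81
V = pi * 81 * 11.6
V = 939.6 * pi
V = 2951.84
2951.84 ft^3


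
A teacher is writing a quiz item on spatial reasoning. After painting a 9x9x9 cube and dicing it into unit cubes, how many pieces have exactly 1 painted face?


Large cube: 9 x 9 x 9, cut into unit cubes.
n = 9, so n - 2 = 7
Cubes with 1 painted face lie in the interior of each face.
A cube has 6 faces; each contributes (n - 2)^2 = 49 such cubes.
Count = 6 * 49 = 294
294 unit cubes


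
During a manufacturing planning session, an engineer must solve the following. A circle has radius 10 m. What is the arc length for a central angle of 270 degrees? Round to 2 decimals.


Shape: circular arc
Radius r = 10 m, Angle = 270 degrees
Formula: L = (angle/360) * 2 * pi * r
2 * pi * r = 20 * pi
L = (270/360) * 20 * pi
L = 15 * pi
L = 47.12
47.12 m


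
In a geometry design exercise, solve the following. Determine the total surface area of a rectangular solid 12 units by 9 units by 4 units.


Shape: rectangular prism
l = 12 units, w = 9 units, h = 4 units
Formula: SA = 2(lw + lh + wh)
lw = 108, lh = 48, wh = 36
lw + lh + wh = 192
SA = 2 * 192
SA = 384
384 units^2


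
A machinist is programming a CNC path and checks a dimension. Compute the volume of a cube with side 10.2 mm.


Shape: cube
Side s = 10.2 mm
Formula: V = s^3
V = 10.2 * 10.2 * 10.2
V = 104.04 * 10.2
V = 1061.208
1061.208 mm^3


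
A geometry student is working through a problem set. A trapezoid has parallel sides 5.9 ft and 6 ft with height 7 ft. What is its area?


Shape: trapezoid
Parallel sides a = 5.9 ft, b = 6 ft; Height h = 7 ft
Formula: A = (a + b) * h / 2
a + b = 5.9 + 6 = 11.9
A = 11.9 * 7 / 2
A = 83.3 / 2
A = 41.65
41.65 ft^2


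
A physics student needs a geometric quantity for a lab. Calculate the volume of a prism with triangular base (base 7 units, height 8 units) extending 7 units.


Shape: triangular prism
Triangle base = 7 units, triangle height = 8 units, prism length L = 7 units
Formula: V = (1/2 * b * h_tri) * L
Cross-section area = 0.5 * 7 * 8 = 28
V = 28 * 7
V = 196
196 units^3


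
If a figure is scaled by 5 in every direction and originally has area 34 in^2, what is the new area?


Linear scale factor k = 5
Original area = 34 in^2
Rule: under a linear scaling by k, areas scale by k^2.
k^2 = 5^2 = 25
New area = 34 * 25
New area = 850
850 in^2


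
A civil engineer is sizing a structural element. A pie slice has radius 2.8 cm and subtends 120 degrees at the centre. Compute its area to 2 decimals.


Shape: circular sector
Radius r = 2.8 cm, Angle = 120 degrees
Formula: A = (angle/360) * pi * r^2
r^2 = 7.84
Fraction of circle = 120/360
A = (120/360) * pi * 7.84
A = 2.613333 * pi
A = 8.21
8.21 cm^2


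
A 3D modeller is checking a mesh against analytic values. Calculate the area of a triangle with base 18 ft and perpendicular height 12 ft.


Shape: triangle
Base b = 18 ft, Height h = 12 ft
Formula: A = (1/2) * b * h
A = 0.5 * 18 * 12
A = 0.5 * 216
A = 108
108 ft^2


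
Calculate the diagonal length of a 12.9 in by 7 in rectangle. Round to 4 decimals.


Shape: rectangle (diagonal via Pythagoras)
Sides: 12.9 in and 7 in
Formula: d = sqrt(l^2 + w^2)
l^2 = 166.41, w^2 = 49
l^2 + w^2 = 215.41
d = sqrt(215.41)
d = 14.6769
14.6769 in


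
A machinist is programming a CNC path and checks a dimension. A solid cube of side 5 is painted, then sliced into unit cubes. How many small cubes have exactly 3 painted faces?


Large cube: 5 x 5 x 5, cut into unit cubes.
Cubes with 3 painted faces are at the corners. A cube always has 8 corners.
Count = 8
8 unit cubes


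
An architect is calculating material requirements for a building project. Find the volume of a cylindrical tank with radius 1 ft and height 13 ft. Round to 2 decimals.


Shape: cylinder
Radius r = 1 ft, Height h = 13 ft
Formula: V = pi * r^2 * h
r^2 = 1
V = pi * 1 * 13
V = 13 * pi
V = 40.84
40.84 ft^3


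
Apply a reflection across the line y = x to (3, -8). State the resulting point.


Transformation: reflection
Original point: (3, -8)
Rule for reflection over y = x: (x, y) -> (y, x)
Apply: (3, -8) -> (-8, 3)
(-8, 3)


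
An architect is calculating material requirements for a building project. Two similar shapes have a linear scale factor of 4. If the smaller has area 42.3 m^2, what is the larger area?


Linear scale factor k = 4
Original area = 42.3 m^2
Rule: under a linear scaling by k, areas scale by k^2.
k^2 = 4^2 = 16
New area = 42.3 * 16
New area = 676.8
676.8 m^2


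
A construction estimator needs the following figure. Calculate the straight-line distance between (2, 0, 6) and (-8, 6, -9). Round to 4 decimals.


3D distance between two points
P1 = (2, 0, 6), P2 = (-8, 6, -9)
Formula: d = sqrt((x2-x1)^2 + (y2-y1)^2 + (z2-z1)^2)
dx = -8 - 2 = -10
dy = 6 - 0 = 6
dz = -9 - 6 = -15
dx^2 + dy^2 + dz^2 = 100 + 36 + 225 = 361
d = sqrt(361)
d = 19.0
19 units


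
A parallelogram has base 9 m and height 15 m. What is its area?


Shape: parallelogram
Base b = 9 m, Height h = 15 m
Formula: A = b * h
A = 9 * 15
A = 135
135 m^2


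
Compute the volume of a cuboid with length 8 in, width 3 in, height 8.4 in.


Shape: rectangular prism
l = 8 in, w = 3 in, h = 8.4 in
Formula: V = l * w * h
V = 8 * 3 * 8.4
V = 24 * 8.4
V = 201.6
201.6 in^3


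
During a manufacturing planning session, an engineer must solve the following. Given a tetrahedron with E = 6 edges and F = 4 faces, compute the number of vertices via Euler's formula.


Polyhedron: tetrahedron
Euler's formula for convex polyhedra: V - E + F = 2
Given: E = 6 edges and F = 4 faces
Solve for V:
V = 2 + E - F = 2 + 6 - 4 = 4
4 vertices


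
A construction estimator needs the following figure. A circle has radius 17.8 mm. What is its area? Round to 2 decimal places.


Shape: circle
Radius r = 17.8 mm
Formula: A = pi * r^2
r^2 = 17.8^2 = 316.84
A = pi * 316.84
A = 995.38
995.38 mm^2


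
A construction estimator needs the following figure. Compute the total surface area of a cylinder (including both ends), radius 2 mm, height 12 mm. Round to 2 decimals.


Shape: closed cylinder
Radius r = 2 mm, Height h = 12 mm
Formula: SA = 2*pi*r^2 + 2*pi*r*h = 2*pi*r*(r + h)
r + h = 14
2 * r * (r + h) = 2 * 2 * 14 = 56
SA = 56 * pi
SA = 175.93
175.93 mm^2


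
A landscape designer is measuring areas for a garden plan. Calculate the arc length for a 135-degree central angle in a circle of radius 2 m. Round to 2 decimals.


Shape: circular arc
Radius r = 2 m, Angle = 135 degrees
Formula: L = (angle/360) * 2 * pi * r
2 * pi * r = 4 * pi
L = (135/360) * 4 * pi
L = 1.5 * pi
L = 4.71
4.71 m


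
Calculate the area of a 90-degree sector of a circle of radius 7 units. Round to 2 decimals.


Shape: circular sector
Radius r = 7 units, Angle = 90 degrees
Formula: A = (angle/360) * pi * r^2
r^2 = 49
Fraction of circle = 90/360
A = (90/360) * pi * 49
A = 12.25 * pi
A = 38.48
38.48 units^2


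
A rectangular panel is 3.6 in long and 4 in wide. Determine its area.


Shape: rectangle
Length l = 3.6 in, Width w = 4 in
Formula: A = l * w
A = 3.6 * 4
A = 14.4
14.4 in^2


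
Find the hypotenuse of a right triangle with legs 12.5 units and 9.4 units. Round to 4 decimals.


Shape: right triangle
Legs a = 12.5 units, b = 9.4 units
Formula: c = sqrt(a^2 + b^2)
a^2 = 156.25, b^2 = 88.36
a^2 + b^2 = 244.61
c = sqrt(244.61)
c = 15.64
15.64 units


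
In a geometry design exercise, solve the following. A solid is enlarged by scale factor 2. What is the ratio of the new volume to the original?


Linear scale factor k = 2
Rule: under a linear scaling by k, volumes scale by k^3.
k^3 = 2 * 2 * 2
k^3 = 4 * 2
k^3 = 8
Volume scales by a factor of 8.
8 (dimensionless)


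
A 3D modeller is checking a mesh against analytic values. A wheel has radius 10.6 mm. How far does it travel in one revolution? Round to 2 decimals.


Shape: circle
Radius r = 10.6 mm
Formula: C = 2 * pi * r
C = 2 * pi * 10.6
C = 21.2 * pi
C = 66.6
66.6 mm


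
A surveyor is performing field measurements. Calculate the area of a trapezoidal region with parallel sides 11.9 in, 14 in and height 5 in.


Shape: trapezoid
Parallel sides a = 11.9 in, b = 14 in; Height h = 5 in
Formula: A = (a + b) * h / 2
a + b = 11.9 + 14 = 25.9
A = 25.9 * 5 / 2
A = 129.5 / 2
A = 64.75
64.75 in^2


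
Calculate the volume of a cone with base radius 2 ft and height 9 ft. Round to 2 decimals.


Shape: cone
Radius r = 2 ft, Height h = 9 ft
Formula: V = (1/3) * pi * r^2 * h
r^2 = 4
pi * r^2 * h = pi * 4 * 9 = 36 * pi
V = 36 * pi / 3
V = 37.7
37.7 ft^3


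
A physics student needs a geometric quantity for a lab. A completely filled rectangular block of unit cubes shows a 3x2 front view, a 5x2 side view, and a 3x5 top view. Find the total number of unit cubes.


Orthographic views of a solid rectangular block:
Front view 3 x 2 -> length = 3, height = 2
Side view 5 x 2 -> width = 5, height = 2 (consistent)
Top view 3 x 5 -> confirms length = 3, width = 5
The block is 3 x 5 x 2.
Total unit cubes = 3 * 5 * 2 = 30
30 unit cubes


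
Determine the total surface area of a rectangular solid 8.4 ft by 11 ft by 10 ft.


Shape: rectangular prism
l = 8.4 ft, w = 11 ft, h = 10 ft
Formula: SA = 2(lw + lh + wh)
lw = 92.4, lh = 84, wh = 110
lw + lh + wh = 286.4
SA = 2 * 286.4
SA = 572.8
572.8 ft^2


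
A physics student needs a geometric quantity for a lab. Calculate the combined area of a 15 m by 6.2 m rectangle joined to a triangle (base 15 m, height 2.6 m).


Composite shape: rectangle + triangle
Rectangle area = 15 * 6.2 = 93
Triangle area = 0.5 * 15 * 2.6 = 19.5
Total = 93 + 19.5
Total = 112.5
112.5 m^2


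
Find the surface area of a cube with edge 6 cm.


Shape: cube
Side s = 6 cm
A cube has 6 square faces.
Formula: SA = 6 * s^2
s^2 = 36
SA = 6 * 36
SA = 216
216 cm^2


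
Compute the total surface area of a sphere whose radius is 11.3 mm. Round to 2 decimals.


Shape: sphere
Radius r = 11.3 mm
Formula: SA = 4 * pi * r^2
r^2 = 127.69
SA = 4 * pi * 127.69
SA = 510.76 * pi
SA = 1604.6
1604.6 mm^2


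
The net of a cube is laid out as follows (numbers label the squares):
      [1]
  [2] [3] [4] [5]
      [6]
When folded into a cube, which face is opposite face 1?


Net: cross layout. Take square 3 as the base (bottom).
Fold the four squares in the horizontal row up around 3: 2 -> left, 4 -> right, 5 wraps to the top.
Fold 1 and 6 up from 3: 1 -> back, 6 -> front.
Opposite pairs are therefore: (1, 6), (2, 4), (3, 5).
Face 1 is opposite face 6.
face 6


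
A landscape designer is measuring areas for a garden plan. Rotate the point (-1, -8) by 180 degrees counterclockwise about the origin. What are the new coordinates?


Transformation: rotation about the origin
Original point: (-1, -8)
Rule for 180 deg: (x, y) -> (-x, -y)
Apply: (-1, -8) -> (1, 8)
(1, 8)


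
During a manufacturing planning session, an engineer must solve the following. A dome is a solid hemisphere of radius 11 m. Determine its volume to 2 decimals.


Shape: hemisphere (half of a sphere)
Radius r = 11 m
Formula: V = (1/2) * (4/3) * pi * r^3 = (2/3) * pi * r^3
r^3 = 1331
(2/3) * 1331 = 887.333333
V = 887.333333 * pi
V = 2787.64
2787.64 m^3


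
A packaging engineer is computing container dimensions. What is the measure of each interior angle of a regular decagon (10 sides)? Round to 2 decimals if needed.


Shape: regular decagon (10 sides)
Formula: interior angle = (n - 2) * 180 / n
(n - 2) = 8
(n - 2) * 180 = 1440
angle = 1440 / 10
angle = 144
144 degrees


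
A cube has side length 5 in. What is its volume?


Shape: cube
Side s = 5 in
Formula: V = s^3
V = 5 * 5 * 5
V = 25 * 5
V = 125
125 in^3


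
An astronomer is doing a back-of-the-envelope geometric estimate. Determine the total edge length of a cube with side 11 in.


Shape: cube
Side s = 11 in
A cube has 12 edges, all equal.
Formula: total edge length = 12 * s
Total = 12 * 11
Total = 132
132 in


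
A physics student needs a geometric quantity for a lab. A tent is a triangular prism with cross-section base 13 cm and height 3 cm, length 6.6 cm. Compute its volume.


Shape: triangular prism
Triangle base = 13 cm, triangle height = 3 cm, prism length L = 6.6 cm
Formula: V = (1/2 * b * h_tri) * L
Cross-section area = 0.5 * 13 * 3 = 19.5
V = 19.5 * 6.6
V = 128.7
128.7 cm^3


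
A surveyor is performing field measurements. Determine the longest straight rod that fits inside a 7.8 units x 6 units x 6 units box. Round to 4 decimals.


Shape: rectangular box (space diagonal)
l = 7.8 units, w = 6 units, h = 6 units
Visualize: the diagonal of the base, then a right triangle with that diagonal and the height.
Formula: d = sqrt(l^2 + w^2 + h^2)
l^2 + w^2 + h^2 = 60.84 + 36 + 36 = 132.84
d = sqrt(132.84)
d = 11.5256
11.5256 units


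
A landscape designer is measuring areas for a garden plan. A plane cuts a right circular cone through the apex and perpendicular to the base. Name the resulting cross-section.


Solid: right circular cone
Cutting plane: through the apex and perpendicular to the base
Visualize the intersection of the plane with the solid's surface.
The boundary of the cut region is a isosceles triangle.
isosceles triangle


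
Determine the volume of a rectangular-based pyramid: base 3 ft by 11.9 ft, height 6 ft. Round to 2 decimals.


Shape: rectangular pyramid
Base: 3 ft x 11.9 ft, Height h = 6 ft
Formula: V = (1/3) * base_area * h
base_area = 3 * 11.9 = 35.7
base_area * h = 35.7 * 6 = 214.2
V = 214.2 / 3
V = 71.4
71.4 ft^3


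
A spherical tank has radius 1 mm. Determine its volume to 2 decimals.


Shape: sphere
Radius r = 1 mm
Formula: V = (4/3) * pi * r^3
r^3 = 1
(4/3) * 1 = 1.333333
V = 1.333333 * pi
V = 4.19
4.19 mm^3


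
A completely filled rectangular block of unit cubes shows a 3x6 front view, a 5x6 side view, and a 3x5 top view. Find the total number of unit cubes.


Orthographic views of a solid rectangular block:
Front view 3 x 6 -> length = 3, height = 6
Side view 5 x 6 -> width = 5, height = 6 (consistent)
Top view 3 x 5 -> confirms length = 3, width = 5
The block is 3 x 5 x 6.
Total unit cubes = 3 * 5 * 6 = 90
90 unit cubes


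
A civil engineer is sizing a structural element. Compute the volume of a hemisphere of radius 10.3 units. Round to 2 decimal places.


Shape: hemisphere (half of a sphere)
Radius r = 10.3 units
Formula: V = (1/2) * (4/3) * pi * r^3 = (2/3) * pi * r^3
r^3 = 1092.727
(2/3) * 1092.727 = 728.484667
V = 728.484667 * pi
V = 2288.6
2288.6 units^3


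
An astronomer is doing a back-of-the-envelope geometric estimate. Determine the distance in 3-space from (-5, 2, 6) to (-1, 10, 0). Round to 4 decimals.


3D distance between two points
P1 = (-5, 2, 6), P2 = (-1, 10, 0)
Formula: d = sqrt((x2-x1)^2 + (y2-y1)^2 + (z2-z1)^2)
dx = -1 - -5 = 4
dy = 10 - 2 = 8
dz = 0 - 6 = -6
dx^2 + dy^2 + dz^2 = 16 + 64 + 36 = 116
d = sqrt(116)
d = 10.7703
10.7703 units


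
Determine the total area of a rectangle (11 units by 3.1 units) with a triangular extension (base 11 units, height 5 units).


Composite shape: rectangle + triangle
Rectangle area = 11 * 3.1 = 34.1
Triangle area = 0.5 * 11 * 5 = 27.5
Total = 34.1 + 27.5
Total = 61.6
61.6 units^2


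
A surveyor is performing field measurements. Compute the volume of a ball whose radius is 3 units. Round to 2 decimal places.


Shape: sphere
Radius r = 3 units
Formula: V = (4/3) * pi * r^3
r^3 = 27
(4/3) * 27 = 36
V = 36 * pi
V = 113.1
113.1 units^3


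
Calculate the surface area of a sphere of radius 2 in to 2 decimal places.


Shape: sphere
Radius r = 2 in
Formula: SA = 4 * pi * r^2
r^2 = 4
SA = 4 * pi * 4
SA = 16 * pi
SA = 50.27
50.27 in^2


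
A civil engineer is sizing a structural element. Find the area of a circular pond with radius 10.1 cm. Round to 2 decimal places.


Shape: circle
Radius r = 10.1 cm
Formula: A = pi * r^2
r^2 = 10.1^2 = 102.01
A = pi * 102.01
A = 320.47
320.47 cm^2


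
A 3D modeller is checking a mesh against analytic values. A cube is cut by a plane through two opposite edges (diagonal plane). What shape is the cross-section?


Solid: cube
Cutting plane: through two opposite edges (diagonal plane)
Visualize the intersection of the plane with the solid's surface.
The boundary of the cut region is a rectangle.
rectangle


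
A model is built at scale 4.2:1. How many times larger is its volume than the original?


Linear scale factor k = 4.2
Rule: under a linear scaling by k, volumes scale by k^3.
k^3 = 4.2 * 4.2 * 4.2
k^3 = 17.64 * 4.2
k^3 = 74.088
Volume scales by a factor of 74.088.
74.088 (dimensionless)


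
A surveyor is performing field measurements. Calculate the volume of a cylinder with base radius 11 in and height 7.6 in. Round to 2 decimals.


Shape: cylinder
Radius r = 11 in, Height h = 7.6 in
Formula: V = pi * r^2 * h
r^2 = 121
V = pi * 121 * 7.6
V = 919.6 * pi
V = 2889.01
2889.01 in^3


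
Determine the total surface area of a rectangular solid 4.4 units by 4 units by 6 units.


Shape: rectangular prism
l = 4.4 units, w = 4 units, h = 6 units
Formula: SA = 2(lw + lh + wh)
lw = 17.6, lh = 26.4, wh = 24
lw + lh + wh = 68
SA = 2 * 68
SA = 136
136 units^2


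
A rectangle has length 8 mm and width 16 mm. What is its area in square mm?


Shape: rectangle
Length l = 8 mm, Width w = 16 mm
Formula: A = l * w
A = 8 * 16
A = 128
128 mm^2


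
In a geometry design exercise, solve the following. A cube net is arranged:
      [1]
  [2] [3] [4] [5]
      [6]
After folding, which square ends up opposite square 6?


Net: cross layout. Take square 3 as the base (bottom).
Fold the four squares in the horizontal row up around 3: 2 -> left, 4 -> right, 5 wraps to the top.
Fold 1 and 6 up from 3: 1 -> back, 6 -> front.
Opposite pairs are therefore: (1, 6), (2, 4), (3, 5).
Face 6 is opposite face 1.
face 1


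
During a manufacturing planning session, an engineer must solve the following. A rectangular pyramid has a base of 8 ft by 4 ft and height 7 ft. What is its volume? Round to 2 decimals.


Shape: rectangular pyramid
Base: 8 ft x 4 ft, Height h = 7 ft
Formula: V = (1/3) * base_area * h
base_area = 8 * 4 = 32
base_area * h = 32 * 7 = 224
V = 224 / 3
V = 74.67
74.67 ft^3


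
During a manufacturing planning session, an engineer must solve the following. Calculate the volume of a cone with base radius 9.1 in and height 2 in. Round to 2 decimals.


Shape: cone
Radius r = 9.1 in, Height h = 2 in
Formula: V = (1/3) * pi * r^2 * h
r^2 = 82.81
pi * r^2 * h = pi * 82.81 * 2 = 165.62 * pi
V = 165.62 * pi / 3
V = 173.44
173.44 in^3


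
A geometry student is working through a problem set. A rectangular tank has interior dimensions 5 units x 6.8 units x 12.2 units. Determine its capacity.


Shape: rectangular prism
l = 5 units, w = 6.8 units, h = 12.2 units
Formula: V = l * w * h
V = 5 * 6.8 * 12.2
V = 34 * 12.2
V = 414.8
414.8 units^3


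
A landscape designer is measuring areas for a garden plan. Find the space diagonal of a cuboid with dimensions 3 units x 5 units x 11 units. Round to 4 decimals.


Shape: rectangular box (space diagonal)
l = 3 units, w = 5 units, h = 11 units
Visualize: the diagonal of the base, then a right triangle with that diagonal and the height.
Formula: d = sqrt(l^2 + w^2 + h^2)
l^2 + w^2 + h^2 = 9 + 25 + 121 = 155
d = sqrt(155)
d = 12.4499
12.4499 units


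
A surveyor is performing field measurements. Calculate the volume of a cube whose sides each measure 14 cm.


Shape: cube
Side s = 14 cm
Formula: V = s^3
V = 14 * 14 * 14
V = 196 * 14
V = 2744
2744 cm^3


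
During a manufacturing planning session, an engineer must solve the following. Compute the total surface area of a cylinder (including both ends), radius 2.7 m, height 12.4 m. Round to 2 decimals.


Shape: closed cylinder
Radius r = 2.7 m, Height h = 12.4 m
Formula: SA = 2*pi*r^2 + 2*pi*r*h = 2*pi*r*(r + h)
r + h = 15.1
2 * r * (r + h) = 2 * 2.7 * 15.1 = 81.54
SA = 81.54 * pi
SA = 256.17
256.17 m^2


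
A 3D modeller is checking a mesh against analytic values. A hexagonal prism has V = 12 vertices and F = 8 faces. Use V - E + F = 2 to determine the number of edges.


Polyhedron: hexagonal prism
Euler's formula for convex polyhedra: V - E + F = 2
Given: V = 12 vertices and F = 8 faces
Solve for E:
E = V + F - 2 = 12 + 8 - 2 = 18
18 edges


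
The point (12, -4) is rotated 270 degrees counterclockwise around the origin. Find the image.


Transformation: rotation about the origin
Original point: (12, -4)
Rule for 270 deg counterclockwise: (x, y) -> (y, -x)
Apply: (12, -4) -> (-4, -12)
(-4, -12)


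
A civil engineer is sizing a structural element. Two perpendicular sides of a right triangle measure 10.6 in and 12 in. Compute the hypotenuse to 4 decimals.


Shape: right triangle
Legs a = 10.6 in, b = 12 in
Formula: c = sqrt(a^2 + b^2)
a^2 = 112.36, b^2 = 144
a^2 + b^2 = 256.36
c = sqrt(256.36)
c = 16.0112
16.0112 in


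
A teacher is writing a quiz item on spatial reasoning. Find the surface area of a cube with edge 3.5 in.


Shape: cube
Side s = 3.5 in
A cube has 6 square faces.
Formula: SA = 6 * s^2
s^2 = 12.25
SA = 6 * 12.25
SA = 73.5
73.5 in^2


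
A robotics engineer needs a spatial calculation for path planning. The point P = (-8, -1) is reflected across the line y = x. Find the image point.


Transformation: reflection
Original point: (-8, -1)
Rule for reflection over y = x: (x, y) -> (y, x)
Apply: (-8, -1) -> (-1, -8)
(-1, -8)


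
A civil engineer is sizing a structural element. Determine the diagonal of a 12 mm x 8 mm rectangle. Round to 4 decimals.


Shape: rectangle (diagonal via Pythagoras)
Sides: 12 mm and 8 mm
Formula: d = sqrt(l^2 + w^2)
l^2 = 144, w^2 = 64
l^2 + w^2 = 208
d = sqrt(208)
d = 14.4222
14.4222 mm


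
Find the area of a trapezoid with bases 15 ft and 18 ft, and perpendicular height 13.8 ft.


Shape: trapezoid
Parallel sides a = 15 ft, b = 18 ft; Height h = 13.8 ft
Formula: A = (a + b) * h / 2
a + b = 15 + 18 = 33
A = 33 * 13.8 / 2
A = 455.4 / 2
A = 227.7
227.7 ft^2


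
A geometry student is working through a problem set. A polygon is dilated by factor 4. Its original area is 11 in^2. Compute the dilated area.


Linear scale factor k = 4
Original area = 11 in^2
Rule: under a linear scaling by k, areas scale by k^2.
k^2 = 4^2 = 16
New area = 11 * 16
New area = 176
176 in^2


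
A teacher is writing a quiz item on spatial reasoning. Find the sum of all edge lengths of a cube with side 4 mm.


Shape: cube
Side s = 4 mm
A cube has 12 edges, all equal.
Formula: total edge length = 12 * s
Total = 12 * 4
Total = 48
48 mm


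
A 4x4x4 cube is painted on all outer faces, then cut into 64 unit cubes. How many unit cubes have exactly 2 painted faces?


Large cube: 4 x 4 x 4, cut into unit cubes.
n = 4, so n - 2 = 2
Cubes with 2 painted faces lie along the edges, excluding corners.
A cube has 12 edges; each contributes (n - 2) = 2 such cubes.
Count = 12 * 2 = 24
24 unit cubes


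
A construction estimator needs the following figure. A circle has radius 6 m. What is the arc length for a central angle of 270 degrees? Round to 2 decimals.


Shape: circular arc
Radius r = 6 m, Angle = 270 degrees
Formula: L = (angle/360) * 2 * pi * r
2 * pi * r = 12 * pi
L = (270/360) * 12 * pi
L = 9 * pi
L = 28.27
28.27 m


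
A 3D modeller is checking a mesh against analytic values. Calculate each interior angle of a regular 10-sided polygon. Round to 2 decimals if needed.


Shape: regular decagon (10 sides)
Formula: interior angle = (n - 2) * 180 / n
(n - 2) = 8
(n - 2) * 180 = 1440
angle = 1440 / 10
angle = 144
144 degrees


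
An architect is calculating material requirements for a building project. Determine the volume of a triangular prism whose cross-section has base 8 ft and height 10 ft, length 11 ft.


Shape: triangular prism
Triangle base = 8 ft, triangle height = 10 ft, prism length L = 11 ft
Formula: V = (1/2 * b * h_tri) * L
Cross-section area = 0.5 * 8 * 10 = 40
V = 40 * 11
V = 440
440 ft^3


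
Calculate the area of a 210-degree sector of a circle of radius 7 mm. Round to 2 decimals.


Shape: circular sector
Radius r = 7 mm, Angle = 210 degrees
Formula: A = (angle/360) * pi * r^2
r^2 = 49
Fraction of circle = 210/360
A = (210/360) * pi * 49
A = 28.583333 * pi
A = 89.8
89.8 mm^2


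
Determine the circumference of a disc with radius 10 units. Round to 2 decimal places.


Shape: circle
Radius r = 10 units
Formula: C = 2 * pi * r
C = 2 * pi * 10
C = 20 * pi
C = 62.83
62.83 units


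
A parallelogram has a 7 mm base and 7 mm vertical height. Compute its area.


Shape: parallelogram
Base b = 7 mm, Height h = 7 mm
Formula: A = b * h
A = 7 * 7
A = 49
49 mm^2


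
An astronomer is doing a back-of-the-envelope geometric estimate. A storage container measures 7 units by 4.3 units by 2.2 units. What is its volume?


Shape: rectangular prism
l = 7 units, w = 4.3 units, h = 2.2 units
Formula: V = l * w * h
V = 7 * 4.3 * 2.2
V = 30.1 * 2.2
V = 66.22
66.22 units^3


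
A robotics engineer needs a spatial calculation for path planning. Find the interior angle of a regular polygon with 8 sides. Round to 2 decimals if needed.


Shape: regular octagon (8 sides)
Formula: interior angle = (n - 2) * 180 / n
(n - 2) = 6
(n - 2) * 180 = 1080
angle = 1080 / 8
angle = 135
135 degrees


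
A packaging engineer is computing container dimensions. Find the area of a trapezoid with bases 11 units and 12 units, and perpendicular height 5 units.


Shape: trapezoid
Parallel sides a = 11 units, b = 12 units; Height h = 5 units
Formula: A = (a + b) * h / 2
a + b = 11 + 12 = 23
A = 23 * 5 / 2
A = 115 / 2
A = 57.5
57.5 units^2


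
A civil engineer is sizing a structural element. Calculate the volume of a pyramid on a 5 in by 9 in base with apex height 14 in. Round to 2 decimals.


Shape: rectangular pyramid
Base: 5 in x 9 in, Height h = 14 in
Formula: V = (1/3) * base_area * h
base_area = 5 * 9 = 45
base_area * h = 45 * 14 = 630
V = 630 / 3
V = 210
210 in^3


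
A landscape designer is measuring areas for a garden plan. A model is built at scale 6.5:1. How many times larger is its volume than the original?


Linear scale factor k = 6.5
Rule: under a linear scaling by k, volumes scale by k^3.
k^3 = 6.5 * 6.5 * 6.5
k^3 = 42.25 * 6.5
k^3 = 274.625
Volume scales by a factor of 274.625.
274.625 (dimensionless)


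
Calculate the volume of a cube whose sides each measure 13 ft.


Shape: cube
Side s = 13 ft
Formula: V = s^3
V = 13 * 13 * 13
V = 169 * 13
V = 2197
2197 ft^3


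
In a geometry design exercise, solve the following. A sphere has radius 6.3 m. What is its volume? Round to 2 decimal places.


Shape: sphere
Radius r = 6.3 m
Formula: V = (4/3) * pi * r^3
r^3 = 250.047
(4/3) * 250.047 = 333.396
V = 333.396 * pi
V = 1047.39
1047.39 m^3


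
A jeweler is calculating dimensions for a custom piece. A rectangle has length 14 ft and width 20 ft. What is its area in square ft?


Shape: rectangle
Length l = 14 ft, Width w = 20 ft
Formula: A = l * w
A = 14 * 20
A = 280
280 ft^2


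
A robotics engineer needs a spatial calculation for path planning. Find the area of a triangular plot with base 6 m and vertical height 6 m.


Shape: triangle
Base b = 6 m, Height h = 6 m
Formula: A = (1/2) * b * h
A = 0.5 * 6 * 6
A = 0.5 * 36
A = 18
18 m^2


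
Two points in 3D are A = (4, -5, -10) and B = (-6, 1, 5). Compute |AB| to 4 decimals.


3D distance between two points
P1 = (4, -5, -10), P2 = (-6, 1, 5)
Formula: d = sqrt((x2-x1)^2 + (y2-y1)^2 + (z2-z1)^2)
dx = -6 - 4 = -10
dy = 1 - -5 = 6
dz = 5 - -10 = 15
dx^2 + dy^2 + dz^2 = 100 + 36 + 225 = 361
d = sqrt(361)
d = 19.0
19 units


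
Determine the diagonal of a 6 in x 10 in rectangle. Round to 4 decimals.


Shape: rectangle (diagonal via Pythagoras)
Sides: 6 in and 10 in
Formula: d = sqrt(l^2 + w^2)
l^2 = 36, w^2 = 100
l^2 + w^2 = 136
d = sqrt(136)
d = 11.6619
11.6619 in


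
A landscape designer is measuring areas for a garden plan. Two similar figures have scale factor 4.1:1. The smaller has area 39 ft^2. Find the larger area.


Linear scale factor k = 4.1
Original area = 39 ft^2
Rule: under a linear scaling by k, areas scale by k^2.
k^2 = 4.1^2 = 16.81
New area = 39 * 16.81
New area = 655.59
655.59 ft^2


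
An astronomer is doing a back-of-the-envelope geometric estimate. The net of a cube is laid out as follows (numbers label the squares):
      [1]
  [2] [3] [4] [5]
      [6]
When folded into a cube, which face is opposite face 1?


Net: cross layout. Take square 3 as the base (bottom).
Fold the four squares in the horizontal row up around 3: 2 -> left, 4 -> right, 5 wraps to the top.
Fold 1 and 6 up from 3: 1 -> back, 6 -> front.
Opposite pairs are therefore: (1, 6), (2, 4), (3, 5).
Face 1 is opposite face 6.
face 6


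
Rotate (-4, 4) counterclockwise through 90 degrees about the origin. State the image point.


Transformation: rotation about the origin
Original point: (-4, 4)
Rule for 90 deg counterclockwise: (x, y) -> (-y, x)
Apply: (-4, 4) -> (-4, -4)
(-4, -4)


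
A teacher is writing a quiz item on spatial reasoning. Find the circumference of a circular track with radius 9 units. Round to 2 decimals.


Shape: circle
Radius r = 9 units
Formula: C = 2 * pi * r
C = 2 * pi * 9
C = 18 * pi
C = 56.55
56.55 units


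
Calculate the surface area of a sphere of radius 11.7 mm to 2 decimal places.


Shape: sphere
Radius r = 11.7 mm
Formula: SA = 4 * pi * r^2
r^2 = 136.89
SA = 4 * pi * 136.89
SA = 547.56 * pi
SA = 1720.21
1720.21 mm^2


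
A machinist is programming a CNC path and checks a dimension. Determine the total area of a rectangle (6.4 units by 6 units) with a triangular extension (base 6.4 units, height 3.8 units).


Composite shape: rectangle + triangle
Rectangle area = 6.4 * 6 = 38.4
Triangle area = 0.5 * 6.4 * 3.8 = 12.16
Total = 38.4 + 12.16
Total = 50.56
50.56 units^2


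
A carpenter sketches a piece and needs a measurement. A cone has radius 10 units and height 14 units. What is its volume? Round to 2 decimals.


Shape: cone
Radius r = 10 units, Height h = 14 units
Formula: V = (1/3) * pi * r^2 * h
r^2 = 100
pi * r^2 * h = pi * 100 * 14 = 1400 * pi
V = 1400 * pi / 3
V = 1466.08
1466.08 units^3


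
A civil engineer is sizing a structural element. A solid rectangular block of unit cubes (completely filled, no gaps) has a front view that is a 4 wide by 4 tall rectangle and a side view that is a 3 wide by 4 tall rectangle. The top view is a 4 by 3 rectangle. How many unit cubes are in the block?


Orthographic views of a solid rectangular block:
Front view 4 x 4 -> length = 4, height = 4
Side view 3 x 4 -> width = 3, height = 4 (consistent)
Top view 4 x 3 -> confirms length = 4, width = 3
The block is 4 x 3 x 4.
Total unit cubes = 4 * 3 * 4 = 48
48 unit cubes


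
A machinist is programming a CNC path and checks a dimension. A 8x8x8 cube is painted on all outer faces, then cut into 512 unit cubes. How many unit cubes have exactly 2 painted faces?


Large cube: 8 x 8 x 8, cut into unit cubes.
n = 8, so n - 2 = 6
Cubes with 2 painted faces lie along the edges, excluding corners.
A cube has 12 edges; each contributes (n - 2) = 6 such cubes.
Count = 12 * 6 = 72
72 unit cubes


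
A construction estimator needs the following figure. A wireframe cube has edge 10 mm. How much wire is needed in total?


Shape: cube
Side s = 10 mm
A cube has 12 edges, all equal.
Formula: total edge length = 12 * s
Total = 12 * 10
Total = 120
120 mm


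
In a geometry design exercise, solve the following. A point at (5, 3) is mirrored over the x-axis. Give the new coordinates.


Transformation: reflection
Original point: (5, 3)
Rule for reflection over the x-axis: (x, y) -> (x, -y)
Apply: (5, 3) -> (5, -3)
(5, -3)


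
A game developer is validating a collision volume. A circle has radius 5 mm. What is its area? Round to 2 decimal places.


Shape: circle
Radius r = 5 mm
Formula: A = pi * r^2
r^2 = 5^2 = 25
A = pi * 25
A = 78.54
78.54 mm^2


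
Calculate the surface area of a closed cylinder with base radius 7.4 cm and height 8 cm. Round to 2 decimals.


Shape: closed cylinder
Radius r = 7.4 cm, Height h = 8 cm
Formula: SA = 2*pi*r^2 + 2*pi*r*h = 2*pi*r*(r + h)
r + h = 15.4
2 * r * (r + h) = 2 * 7.4 * 15.4 = 227.92
SA = 227.92 * pi
SA = 716.03
716.03 cm^2


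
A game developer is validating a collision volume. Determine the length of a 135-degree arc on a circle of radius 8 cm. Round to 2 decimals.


Shape: circular arc
Radius r = 8 cm, Angle = 135 degrees
Formula: L = (angle/360) * 2 * pi * r
2 * pi * r = 16 * pi
L = (135/360) * 16 * pi
L = 6 * pi
L = 18.85
18.85 cm


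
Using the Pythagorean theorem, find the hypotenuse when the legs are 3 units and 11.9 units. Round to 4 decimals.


Shape: right triangle
Legs a = 3 units, b = 11.9 units
Formula: c = sqrt(a^2 + b^2)
a^2 = 9, b^2 = 141.61
a^2 + b^2 = 150.61
c = sqrt(150.61)
c = 12.2723
12.2723 units
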